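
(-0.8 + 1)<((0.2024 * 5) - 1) False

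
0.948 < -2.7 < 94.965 False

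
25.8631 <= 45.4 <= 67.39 True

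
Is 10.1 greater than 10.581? No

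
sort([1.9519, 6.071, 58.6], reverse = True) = [58.6, 6.071, 1.9519]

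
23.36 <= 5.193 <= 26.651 False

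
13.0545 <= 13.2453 True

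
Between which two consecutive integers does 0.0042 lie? 0 and 1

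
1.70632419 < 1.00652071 False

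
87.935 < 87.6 False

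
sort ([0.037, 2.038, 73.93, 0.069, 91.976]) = [0.037, 0.069, 2.038, 73.93, 91.976]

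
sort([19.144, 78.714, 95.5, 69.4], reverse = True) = [95.5, 78.714, 69.4, 19.144]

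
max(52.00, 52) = 52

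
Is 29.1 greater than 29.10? No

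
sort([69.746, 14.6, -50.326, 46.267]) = [-50.326, 14.6, 46.267, 69.746]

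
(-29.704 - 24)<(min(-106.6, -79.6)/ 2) True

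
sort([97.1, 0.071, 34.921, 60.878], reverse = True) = [97.1, 60.878, 34.921, 0.071]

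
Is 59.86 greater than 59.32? Yes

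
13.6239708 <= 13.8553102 True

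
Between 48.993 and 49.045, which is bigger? 49.045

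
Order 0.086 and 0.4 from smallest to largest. 0.086, 0.4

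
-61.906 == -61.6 False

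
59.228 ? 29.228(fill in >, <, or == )>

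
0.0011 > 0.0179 False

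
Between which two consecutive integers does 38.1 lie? 38 and 39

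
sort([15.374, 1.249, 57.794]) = [1.249, 15.374, 57.794]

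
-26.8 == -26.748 False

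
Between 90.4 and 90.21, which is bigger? 90.4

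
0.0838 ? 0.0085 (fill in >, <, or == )>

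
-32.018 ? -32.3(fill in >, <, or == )>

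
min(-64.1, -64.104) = -64.104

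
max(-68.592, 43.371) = 43.371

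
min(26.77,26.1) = 26.1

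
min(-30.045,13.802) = -30.045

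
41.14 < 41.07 False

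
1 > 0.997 True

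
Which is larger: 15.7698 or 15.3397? 15.7698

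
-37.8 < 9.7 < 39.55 True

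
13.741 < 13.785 True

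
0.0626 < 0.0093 False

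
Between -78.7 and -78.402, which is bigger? -78.402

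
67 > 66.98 True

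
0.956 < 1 True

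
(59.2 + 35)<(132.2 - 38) False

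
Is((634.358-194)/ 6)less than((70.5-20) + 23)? Yes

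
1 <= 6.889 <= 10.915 True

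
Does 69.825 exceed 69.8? Yes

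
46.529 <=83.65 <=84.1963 True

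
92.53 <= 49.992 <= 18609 False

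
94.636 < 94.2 False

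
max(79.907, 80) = 80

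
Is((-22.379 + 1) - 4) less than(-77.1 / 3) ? No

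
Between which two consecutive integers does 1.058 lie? 1 and 2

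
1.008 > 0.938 True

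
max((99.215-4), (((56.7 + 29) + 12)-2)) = 95.7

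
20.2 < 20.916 True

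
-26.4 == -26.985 False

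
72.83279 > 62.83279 True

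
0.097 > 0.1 False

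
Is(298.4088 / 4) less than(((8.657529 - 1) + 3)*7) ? Yes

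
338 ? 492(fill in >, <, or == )<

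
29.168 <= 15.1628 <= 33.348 False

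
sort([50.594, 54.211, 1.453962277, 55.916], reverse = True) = [55.916, 54.211, 50.594, 1.453962277]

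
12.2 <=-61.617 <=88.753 False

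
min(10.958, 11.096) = 10.958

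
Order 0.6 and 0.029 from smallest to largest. 0.029, 0.6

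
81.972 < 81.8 False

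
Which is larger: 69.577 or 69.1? 69.577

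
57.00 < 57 False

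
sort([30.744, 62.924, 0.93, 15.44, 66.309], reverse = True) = [66.309, 62.924, 30.744, 15.44, 0.93]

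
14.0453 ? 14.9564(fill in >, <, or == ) <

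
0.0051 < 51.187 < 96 True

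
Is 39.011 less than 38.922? No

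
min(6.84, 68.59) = 6.84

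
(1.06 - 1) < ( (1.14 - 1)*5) True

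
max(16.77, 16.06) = 16.77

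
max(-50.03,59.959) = 59.959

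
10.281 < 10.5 True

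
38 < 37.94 False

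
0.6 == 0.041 False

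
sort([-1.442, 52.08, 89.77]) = [-1.442, 52.08, 89.77]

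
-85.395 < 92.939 True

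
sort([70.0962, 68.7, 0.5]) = [0.5, 68.7, 70.0962]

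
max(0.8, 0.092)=0.8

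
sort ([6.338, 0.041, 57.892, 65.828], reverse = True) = [65.828, 57.892, 6.338, 0.041]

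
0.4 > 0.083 True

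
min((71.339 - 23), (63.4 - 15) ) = 48.339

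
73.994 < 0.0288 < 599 False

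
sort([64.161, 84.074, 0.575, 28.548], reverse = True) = [84.074, 64.161, 28.548, 0.575]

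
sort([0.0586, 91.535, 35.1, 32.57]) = [0.0586, 32.57, 35.1, 91.535]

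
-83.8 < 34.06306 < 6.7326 False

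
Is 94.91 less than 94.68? No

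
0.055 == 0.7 False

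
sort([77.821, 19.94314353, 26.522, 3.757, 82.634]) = [3.757, 19.94314353, 26.522, 77.821, 82.634]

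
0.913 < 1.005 True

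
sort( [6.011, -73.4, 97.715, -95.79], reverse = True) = [97.715, 6.011, -73.4, -95.79]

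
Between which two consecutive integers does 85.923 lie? 85 and 86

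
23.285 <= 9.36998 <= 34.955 False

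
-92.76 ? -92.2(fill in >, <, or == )<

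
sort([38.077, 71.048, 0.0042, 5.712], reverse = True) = [71.048, 38.077, 5.712, 0.0042]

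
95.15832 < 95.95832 True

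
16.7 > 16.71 False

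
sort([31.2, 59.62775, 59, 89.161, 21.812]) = [21.812, 31.2, 59, 59.62775, 89.161]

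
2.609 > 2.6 True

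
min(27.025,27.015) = 27.015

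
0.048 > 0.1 False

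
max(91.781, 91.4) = 91.781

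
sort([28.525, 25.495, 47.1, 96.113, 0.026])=[0.026, 25.495, 28.525, 47.1, 96.113]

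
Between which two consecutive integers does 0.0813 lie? 0 and 1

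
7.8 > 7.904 False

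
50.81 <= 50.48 False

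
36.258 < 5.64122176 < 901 False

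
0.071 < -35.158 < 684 False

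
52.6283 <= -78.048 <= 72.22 False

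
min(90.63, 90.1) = 90.1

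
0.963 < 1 True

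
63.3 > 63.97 False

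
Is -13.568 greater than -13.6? Yes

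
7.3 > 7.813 False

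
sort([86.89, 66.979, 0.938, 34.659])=[0.938, 34.659, 66.979, 86.89]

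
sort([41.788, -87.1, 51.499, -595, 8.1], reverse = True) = [51.499, 41.788, 8.1, -87.1, -595]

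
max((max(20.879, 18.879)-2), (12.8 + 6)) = 18.879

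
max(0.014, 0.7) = 0.7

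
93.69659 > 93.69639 True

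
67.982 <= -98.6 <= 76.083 False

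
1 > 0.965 True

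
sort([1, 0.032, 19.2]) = [0.032, 1, 19.2]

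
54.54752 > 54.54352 True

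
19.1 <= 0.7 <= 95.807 False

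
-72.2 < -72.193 True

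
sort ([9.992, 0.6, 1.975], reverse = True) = [9.992, 1.975, 0.6]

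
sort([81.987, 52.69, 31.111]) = [31.111, 52.69, 81.987]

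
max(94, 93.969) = 94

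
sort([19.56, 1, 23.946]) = [1, 19.56, 23.946]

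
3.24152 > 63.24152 False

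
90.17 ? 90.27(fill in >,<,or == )<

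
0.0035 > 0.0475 False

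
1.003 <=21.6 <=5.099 False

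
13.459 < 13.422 False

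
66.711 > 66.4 True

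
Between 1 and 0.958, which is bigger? 1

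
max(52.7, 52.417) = 52.7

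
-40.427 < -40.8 False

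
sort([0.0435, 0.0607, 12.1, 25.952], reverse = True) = [25.952, 12.1, 0.0607, 0.0435]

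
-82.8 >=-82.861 True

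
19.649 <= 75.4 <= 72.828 False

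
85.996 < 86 True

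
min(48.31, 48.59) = 48.31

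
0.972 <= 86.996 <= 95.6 True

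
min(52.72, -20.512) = -20.512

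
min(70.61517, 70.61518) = 70.61517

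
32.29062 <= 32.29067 True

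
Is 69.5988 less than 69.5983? No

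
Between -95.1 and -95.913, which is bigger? -95.1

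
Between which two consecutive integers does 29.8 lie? 29 and 30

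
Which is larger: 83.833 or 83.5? 83.833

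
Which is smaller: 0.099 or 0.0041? 0.0041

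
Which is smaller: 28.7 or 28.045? 28.045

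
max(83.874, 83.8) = 83.874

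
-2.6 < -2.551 True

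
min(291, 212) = 212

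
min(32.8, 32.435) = 32.435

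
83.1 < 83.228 True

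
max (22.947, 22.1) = 22.947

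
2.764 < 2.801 True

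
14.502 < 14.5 False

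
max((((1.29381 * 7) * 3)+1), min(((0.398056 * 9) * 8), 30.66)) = 28.660032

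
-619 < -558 True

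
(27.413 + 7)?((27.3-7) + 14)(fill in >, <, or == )>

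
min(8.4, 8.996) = 8.4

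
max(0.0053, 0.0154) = 0.0154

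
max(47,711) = 711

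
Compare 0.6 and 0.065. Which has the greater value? 0.6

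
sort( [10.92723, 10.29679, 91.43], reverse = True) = [91.43, 10.92723, 10.29679]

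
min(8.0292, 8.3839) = 8.0292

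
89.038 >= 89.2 False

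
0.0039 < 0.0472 True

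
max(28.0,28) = 28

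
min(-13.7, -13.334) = -13.7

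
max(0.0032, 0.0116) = 0.0116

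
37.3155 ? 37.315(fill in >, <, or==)>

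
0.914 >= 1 False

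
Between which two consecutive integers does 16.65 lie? 16 and 17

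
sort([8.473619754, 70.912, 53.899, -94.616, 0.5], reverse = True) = [70.912, 53.899, 8.473619754, 0.5, -94.616]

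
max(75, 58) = 75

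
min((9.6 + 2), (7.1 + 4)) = 11.1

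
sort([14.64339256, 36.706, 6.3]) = [6.3, 14.64339256, 36.706]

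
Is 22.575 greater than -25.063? Yes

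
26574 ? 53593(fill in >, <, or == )<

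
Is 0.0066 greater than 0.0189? No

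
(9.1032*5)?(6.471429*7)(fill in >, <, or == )>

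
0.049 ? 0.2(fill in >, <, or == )<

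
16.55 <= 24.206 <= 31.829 True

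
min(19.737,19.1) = 19.1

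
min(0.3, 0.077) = 0.077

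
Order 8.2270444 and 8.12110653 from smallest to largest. 8.12110653, 8.2270444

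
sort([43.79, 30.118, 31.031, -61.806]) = [-61.806, 30.118, 31.031, 43.79]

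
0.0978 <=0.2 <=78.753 True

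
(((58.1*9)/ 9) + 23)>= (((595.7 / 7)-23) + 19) True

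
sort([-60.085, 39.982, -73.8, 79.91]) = [-73.8, -60.085, 39.982, 79.91]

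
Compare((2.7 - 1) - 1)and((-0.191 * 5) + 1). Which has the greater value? ((2.7 - 1) - 1)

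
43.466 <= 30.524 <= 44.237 False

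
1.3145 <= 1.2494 False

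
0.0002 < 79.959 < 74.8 False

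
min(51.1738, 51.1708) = 51.1708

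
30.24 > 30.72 False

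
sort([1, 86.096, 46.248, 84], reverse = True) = [86.096, 84, 46.248, 1]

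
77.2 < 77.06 False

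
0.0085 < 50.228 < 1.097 False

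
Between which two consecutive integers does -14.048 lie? -15 and -14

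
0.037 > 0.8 False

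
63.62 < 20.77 False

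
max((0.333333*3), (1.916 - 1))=0.999999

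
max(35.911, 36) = 36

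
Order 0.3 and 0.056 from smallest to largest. 0.056, 0.3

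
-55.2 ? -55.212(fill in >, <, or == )>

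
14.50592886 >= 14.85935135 False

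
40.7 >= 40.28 True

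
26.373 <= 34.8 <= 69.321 True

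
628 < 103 False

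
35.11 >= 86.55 False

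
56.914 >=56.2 True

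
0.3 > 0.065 True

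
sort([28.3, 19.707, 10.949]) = [10.949, 19.707, 28.3]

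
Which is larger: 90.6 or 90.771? 90.771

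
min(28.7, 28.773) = 28.7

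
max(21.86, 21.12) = 21.86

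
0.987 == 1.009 False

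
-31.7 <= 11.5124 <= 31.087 True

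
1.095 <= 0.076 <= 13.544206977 False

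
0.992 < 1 True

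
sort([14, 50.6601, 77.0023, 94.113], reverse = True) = [94.113, 77.0023, 50.6601, 14]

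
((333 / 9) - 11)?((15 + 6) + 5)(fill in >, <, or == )==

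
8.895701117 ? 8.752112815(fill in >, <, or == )>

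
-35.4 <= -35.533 False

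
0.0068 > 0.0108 False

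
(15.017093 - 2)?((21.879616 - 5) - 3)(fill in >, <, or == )<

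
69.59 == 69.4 False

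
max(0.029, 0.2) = 0.2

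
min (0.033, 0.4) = 0.033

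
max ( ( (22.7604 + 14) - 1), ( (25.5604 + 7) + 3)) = 35.7604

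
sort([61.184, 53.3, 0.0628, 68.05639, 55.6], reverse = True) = [68.05639, 61.184, 55.6, 53.3, 0.0628]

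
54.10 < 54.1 False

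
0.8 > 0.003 True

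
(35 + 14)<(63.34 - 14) True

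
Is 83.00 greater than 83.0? No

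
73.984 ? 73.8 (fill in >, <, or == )>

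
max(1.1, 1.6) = 1.6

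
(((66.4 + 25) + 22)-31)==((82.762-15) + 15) False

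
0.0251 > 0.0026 True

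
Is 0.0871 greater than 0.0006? Yes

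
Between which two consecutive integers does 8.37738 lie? 8 and 9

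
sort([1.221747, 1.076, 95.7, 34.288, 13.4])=[1.076, 1.221747, 13.4, 34.288, 95.7]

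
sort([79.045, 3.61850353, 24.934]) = [3.61850353, 24.934, 79.045]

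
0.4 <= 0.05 False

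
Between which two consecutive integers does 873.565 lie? 873 and 874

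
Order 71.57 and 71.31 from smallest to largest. 71.31, 71.57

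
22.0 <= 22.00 True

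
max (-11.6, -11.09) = -11.09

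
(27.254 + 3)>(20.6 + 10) False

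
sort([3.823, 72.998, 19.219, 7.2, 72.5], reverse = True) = [72.998, 72.5, 19.219, 7.2, 3.823]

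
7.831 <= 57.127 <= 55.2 False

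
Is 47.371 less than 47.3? No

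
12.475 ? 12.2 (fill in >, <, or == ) >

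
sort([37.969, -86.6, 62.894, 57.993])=[-86.6, 37.969, 57.993, 62.894]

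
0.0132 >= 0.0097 True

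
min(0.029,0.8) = 0.029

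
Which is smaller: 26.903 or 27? 26.903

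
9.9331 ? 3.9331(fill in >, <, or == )>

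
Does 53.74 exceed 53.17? Yes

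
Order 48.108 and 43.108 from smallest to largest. 43.108, 48.108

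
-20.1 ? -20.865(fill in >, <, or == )>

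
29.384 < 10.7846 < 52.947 False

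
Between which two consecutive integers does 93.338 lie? 93 and 94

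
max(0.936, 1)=1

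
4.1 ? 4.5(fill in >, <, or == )<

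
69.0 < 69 False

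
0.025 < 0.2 True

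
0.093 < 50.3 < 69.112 True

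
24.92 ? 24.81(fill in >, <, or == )>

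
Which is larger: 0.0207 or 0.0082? 0.0207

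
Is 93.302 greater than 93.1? Yes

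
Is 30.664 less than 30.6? No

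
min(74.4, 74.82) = 74.4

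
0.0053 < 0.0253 True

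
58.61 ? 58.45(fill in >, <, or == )>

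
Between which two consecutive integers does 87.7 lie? 87 and 88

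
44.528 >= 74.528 False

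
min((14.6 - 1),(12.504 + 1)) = 13.504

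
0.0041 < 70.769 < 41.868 False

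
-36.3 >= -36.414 True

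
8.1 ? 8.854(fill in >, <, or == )<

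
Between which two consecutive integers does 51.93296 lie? 51 and 52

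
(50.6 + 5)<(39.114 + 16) False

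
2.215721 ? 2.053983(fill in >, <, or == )>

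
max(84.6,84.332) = 84.6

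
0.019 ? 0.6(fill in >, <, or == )<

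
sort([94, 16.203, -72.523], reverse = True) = [94, 16.203, -72.523]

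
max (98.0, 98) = 98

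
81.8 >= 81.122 True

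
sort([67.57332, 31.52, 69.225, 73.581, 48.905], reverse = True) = [73.581, 69.225, 67.57332, 48.905, 31.52]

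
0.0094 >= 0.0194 False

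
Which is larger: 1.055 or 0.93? 1.055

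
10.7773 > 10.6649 True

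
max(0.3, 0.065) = 0.3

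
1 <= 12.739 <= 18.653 True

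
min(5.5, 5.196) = 5.196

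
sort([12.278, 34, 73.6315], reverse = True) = [73.6315, 34, 12.278]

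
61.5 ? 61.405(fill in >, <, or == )>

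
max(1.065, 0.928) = 1.065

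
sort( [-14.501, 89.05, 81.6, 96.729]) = [-14.501, 81.6, 89.05, 96.729]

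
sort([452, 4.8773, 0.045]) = [0.045, 4.8773, 452]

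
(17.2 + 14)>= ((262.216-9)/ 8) False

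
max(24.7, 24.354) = 24.7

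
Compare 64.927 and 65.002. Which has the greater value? 65.002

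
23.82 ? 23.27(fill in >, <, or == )>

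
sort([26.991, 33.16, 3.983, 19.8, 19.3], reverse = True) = [33.16, 26.991, 19.8, 19.3, 3.983]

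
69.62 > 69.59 True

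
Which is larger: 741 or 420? 741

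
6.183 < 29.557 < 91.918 True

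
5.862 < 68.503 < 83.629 True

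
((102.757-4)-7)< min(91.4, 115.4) False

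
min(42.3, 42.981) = 42.3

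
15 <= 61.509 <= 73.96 True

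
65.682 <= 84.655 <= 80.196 False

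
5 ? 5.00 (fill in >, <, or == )==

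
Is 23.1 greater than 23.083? Yes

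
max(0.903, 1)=1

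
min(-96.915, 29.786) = -96.915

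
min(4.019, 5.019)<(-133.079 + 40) False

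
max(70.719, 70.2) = 70.719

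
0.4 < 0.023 False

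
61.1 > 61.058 True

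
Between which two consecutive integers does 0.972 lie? 0 and 1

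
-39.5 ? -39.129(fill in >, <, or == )<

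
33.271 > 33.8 False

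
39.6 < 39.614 True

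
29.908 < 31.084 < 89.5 True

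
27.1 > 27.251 False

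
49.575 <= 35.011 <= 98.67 False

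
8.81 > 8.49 True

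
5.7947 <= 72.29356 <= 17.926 False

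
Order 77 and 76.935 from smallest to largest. 76.935, 77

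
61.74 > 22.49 True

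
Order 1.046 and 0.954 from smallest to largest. 0.954, 1.046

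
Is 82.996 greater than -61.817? Yes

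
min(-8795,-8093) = -8795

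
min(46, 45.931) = 45.931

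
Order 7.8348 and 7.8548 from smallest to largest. 7.8348, 7.8548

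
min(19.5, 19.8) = 19.5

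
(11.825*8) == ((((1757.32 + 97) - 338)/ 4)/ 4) False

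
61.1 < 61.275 True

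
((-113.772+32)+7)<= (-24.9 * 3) True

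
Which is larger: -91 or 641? 641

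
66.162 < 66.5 True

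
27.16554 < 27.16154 False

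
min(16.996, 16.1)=16.1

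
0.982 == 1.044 False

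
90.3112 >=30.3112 True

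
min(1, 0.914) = 0.914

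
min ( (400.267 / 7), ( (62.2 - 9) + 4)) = 57.181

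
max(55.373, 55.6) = 55.6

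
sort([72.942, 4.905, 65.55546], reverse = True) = [72.942, 65.55546, 4.905]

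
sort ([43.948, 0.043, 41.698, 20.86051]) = [0.043, 20.86051, 41.698, 43.948]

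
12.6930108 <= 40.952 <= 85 True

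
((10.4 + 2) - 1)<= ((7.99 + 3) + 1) True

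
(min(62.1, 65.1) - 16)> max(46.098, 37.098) True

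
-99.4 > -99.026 False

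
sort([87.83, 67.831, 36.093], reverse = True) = [87.83, 67.831, 36.093]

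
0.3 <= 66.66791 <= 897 True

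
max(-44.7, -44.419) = -44.419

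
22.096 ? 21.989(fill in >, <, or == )>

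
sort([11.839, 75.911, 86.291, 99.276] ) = [11.839, 75.911, 86.291, 99.276]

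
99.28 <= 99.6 True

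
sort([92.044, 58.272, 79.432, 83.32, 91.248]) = [58.272, 79.432, 83.32, 91.248, 92.044]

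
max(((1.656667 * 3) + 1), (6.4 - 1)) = 5.970001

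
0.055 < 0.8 True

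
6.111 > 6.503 False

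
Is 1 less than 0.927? No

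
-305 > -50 False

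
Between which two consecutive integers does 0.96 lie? 0 and 1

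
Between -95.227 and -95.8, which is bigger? -95.227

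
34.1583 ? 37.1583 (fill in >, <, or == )<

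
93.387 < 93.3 False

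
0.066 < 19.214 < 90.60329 True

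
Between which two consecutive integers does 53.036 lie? 53 and 54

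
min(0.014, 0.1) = 0.014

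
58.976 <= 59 True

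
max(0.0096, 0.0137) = 0.0137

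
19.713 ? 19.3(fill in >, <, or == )>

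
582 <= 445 False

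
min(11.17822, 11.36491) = 11.17822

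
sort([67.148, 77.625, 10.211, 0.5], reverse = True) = [77.625, 67.148, 10.211, 0.5]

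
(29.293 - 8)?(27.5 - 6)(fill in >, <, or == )<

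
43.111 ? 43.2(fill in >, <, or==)<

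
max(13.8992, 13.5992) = 13.8992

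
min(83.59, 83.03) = 83.03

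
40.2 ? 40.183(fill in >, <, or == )>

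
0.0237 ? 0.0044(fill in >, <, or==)>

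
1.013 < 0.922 False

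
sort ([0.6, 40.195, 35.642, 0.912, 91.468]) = [0.6, 0.912, 35.642, 40.195, 91.468]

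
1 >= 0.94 True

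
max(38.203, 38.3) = 38.3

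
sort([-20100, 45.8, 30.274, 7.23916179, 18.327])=[-20100, 7.23916179, 18.327, 30.274, 45.8]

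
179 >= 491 False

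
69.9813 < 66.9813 False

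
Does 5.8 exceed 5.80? No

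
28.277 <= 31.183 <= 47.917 True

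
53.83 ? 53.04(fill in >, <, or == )>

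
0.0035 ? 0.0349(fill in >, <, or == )<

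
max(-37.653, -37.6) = -37.6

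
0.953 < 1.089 True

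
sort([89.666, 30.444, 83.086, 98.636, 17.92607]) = [17.92607, 30.444, 83.086, 89.666, 98.636]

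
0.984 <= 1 True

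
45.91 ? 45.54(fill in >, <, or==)>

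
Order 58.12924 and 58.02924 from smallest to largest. 58.02924, 58.12924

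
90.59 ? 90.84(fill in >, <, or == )<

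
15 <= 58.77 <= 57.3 False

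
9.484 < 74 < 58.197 False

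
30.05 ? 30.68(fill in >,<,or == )<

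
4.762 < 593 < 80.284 False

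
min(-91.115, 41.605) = -91.115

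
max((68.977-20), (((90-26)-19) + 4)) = 49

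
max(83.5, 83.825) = 83.825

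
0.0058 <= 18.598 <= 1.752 False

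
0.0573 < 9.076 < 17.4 True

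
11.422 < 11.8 True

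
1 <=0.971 False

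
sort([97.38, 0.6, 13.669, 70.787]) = [0.6, 13.669, 70.787, 97.38]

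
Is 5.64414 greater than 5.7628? No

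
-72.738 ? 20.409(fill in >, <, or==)<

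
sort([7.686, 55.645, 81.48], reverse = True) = [81.48, 55.645, 7.686]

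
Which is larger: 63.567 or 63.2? 63.567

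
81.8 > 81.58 True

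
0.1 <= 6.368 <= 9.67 True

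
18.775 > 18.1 True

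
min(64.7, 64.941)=64.7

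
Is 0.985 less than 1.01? Yes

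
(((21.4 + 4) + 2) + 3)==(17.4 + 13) True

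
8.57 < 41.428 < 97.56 True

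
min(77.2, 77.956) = 77.2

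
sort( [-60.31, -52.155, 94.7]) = [-60.31, -52.155, 94.7]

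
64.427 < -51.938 False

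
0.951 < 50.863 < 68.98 True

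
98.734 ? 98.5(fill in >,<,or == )>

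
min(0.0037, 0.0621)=0.0037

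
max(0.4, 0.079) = 0.4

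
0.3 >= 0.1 True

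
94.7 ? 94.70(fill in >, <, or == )==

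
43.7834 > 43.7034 True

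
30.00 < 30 False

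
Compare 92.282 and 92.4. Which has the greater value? 92.4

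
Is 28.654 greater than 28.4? Yes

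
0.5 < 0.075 False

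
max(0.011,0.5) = 0.5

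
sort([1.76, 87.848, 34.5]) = [1.76, 34.5, 87.848]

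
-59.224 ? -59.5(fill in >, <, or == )>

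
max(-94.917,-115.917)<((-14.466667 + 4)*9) True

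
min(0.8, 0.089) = 0.089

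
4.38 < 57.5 True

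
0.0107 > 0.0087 True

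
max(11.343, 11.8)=11.8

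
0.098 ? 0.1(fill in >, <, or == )<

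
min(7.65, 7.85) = 7.65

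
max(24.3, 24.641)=24.641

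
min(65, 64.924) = 64.924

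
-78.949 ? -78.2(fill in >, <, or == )<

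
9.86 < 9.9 True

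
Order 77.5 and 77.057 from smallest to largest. 77.057, 77.5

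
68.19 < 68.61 True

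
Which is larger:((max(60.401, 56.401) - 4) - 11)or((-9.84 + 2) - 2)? ((max(60.401, 56.401) - 4) - 11)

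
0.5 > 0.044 True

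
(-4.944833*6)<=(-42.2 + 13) True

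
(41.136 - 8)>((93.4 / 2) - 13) False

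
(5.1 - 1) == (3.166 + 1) False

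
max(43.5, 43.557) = 43.557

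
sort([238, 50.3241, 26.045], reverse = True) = [238, 50.3241, 26.045]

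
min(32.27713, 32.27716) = 32.27713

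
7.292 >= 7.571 False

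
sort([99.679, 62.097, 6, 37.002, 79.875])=[6, 37.002, 62.097, 79.875, 99.679]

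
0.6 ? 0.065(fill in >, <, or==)>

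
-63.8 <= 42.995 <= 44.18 True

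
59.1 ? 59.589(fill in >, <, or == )<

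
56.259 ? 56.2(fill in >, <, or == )>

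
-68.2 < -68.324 False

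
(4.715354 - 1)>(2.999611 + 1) False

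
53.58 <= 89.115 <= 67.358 False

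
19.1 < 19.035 False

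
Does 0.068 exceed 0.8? No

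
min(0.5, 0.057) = 0.057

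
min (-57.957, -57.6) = -57.957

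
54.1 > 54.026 True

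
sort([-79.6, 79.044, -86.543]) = [-86.543, -79.6, 79.044]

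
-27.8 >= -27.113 False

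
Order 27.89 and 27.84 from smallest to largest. 27.84, 27.89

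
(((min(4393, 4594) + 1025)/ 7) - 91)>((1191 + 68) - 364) False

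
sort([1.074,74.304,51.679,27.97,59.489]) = [1.074,27.97,51.679,59.489,74.304]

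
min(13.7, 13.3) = 13.3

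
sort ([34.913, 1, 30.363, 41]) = [1, 30.363, 34.913, 41]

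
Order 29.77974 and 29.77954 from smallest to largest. 29.77954, 29.77974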